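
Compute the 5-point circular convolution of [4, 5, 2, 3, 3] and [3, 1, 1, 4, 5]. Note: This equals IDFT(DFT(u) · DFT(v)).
Either evaluate y[k] = Σ_j u[j]·v[(k-j) mod 5] directly, or use IDFT(DFT(u) · DFT(v)). y[0] = 4×3 + 5×5 + 2×4 + 3×1 + 3×1 = 51; y[1] = 4×1 + 5×3 + 2×5 + 3×4 + 3×1 = 44; y[2] = 4×1 + 5×1 + 2×3 + 3×5 + 3×4 = 42; y[3] = 4×4 + 5×1 + 2×1 + 3×3 + 3×5 = 47; y[4] = 4×5 + 5×4 + 2×1 + 3×1 + 3×3 = 54. Result: [51, 44, 42, 47, 54]

[51, 44, 42, 47, 54]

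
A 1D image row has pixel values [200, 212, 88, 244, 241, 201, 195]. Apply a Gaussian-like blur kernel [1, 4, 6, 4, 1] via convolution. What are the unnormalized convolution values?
Convolve image row [200, 212, 88, 244, 241, 201, 195] with kernel [1, 4, 6, 4, 1]: y[0] = 200×1 = 200; y[1] = 200×4 + 212×1 = 1012; y[2] = 200×6 + 212×4 + 88×1 = 2136; y[3] = 200×4 + 212×6 + 88×4 + 244×1 = 2668; y[4] = 200×1 + 212×4 + 88×6 + 244×4 + 241×1 = 2793; y[5] = 212×1 + 88×4 + 244×6 + 241×4 + 201×1 = 3193; y[6] = 88×1 + 244×4 + 241×6 + 201×4 + 195×1 = 3509; y[7] = 244×1 + 241×4 + 201×6 + 195×4 = 3194; y[8] = 241×1 + 201×4 + 195×6 = 2215; y[9] = 201×1 + 195×4 = 981; y[10] = 195×1 = 195 → [200, 1012, 2136, 2668, 2793, 3193, 3509, 3194, 2215, 981, 195]. Normalization factor = sum(kernel) = 16.

[200, 1012, 2136, 2668, 2793, 3193, 3509, 3194, 2215, 981, 195]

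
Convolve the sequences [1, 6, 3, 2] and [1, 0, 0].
y[0] = 1×1 = 1; y[1] = 1×0 + 6×1 = 6; y[2] = 1×0 + 6×0 + 3×1 = 3; y[3] = 6×0 + 3×0 + 2×1 = 2; y[4] = 3×0 + 2×0 = 0; y[5] = 2×0 = 0

[1, 6, 3, 2, 0, 0]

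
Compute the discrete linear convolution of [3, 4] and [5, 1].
y[0] = 3×5 = 15; y[1] = 3×1 + 4×5 = 23; y[2] = 4×1 = 4

[15, 23, 4]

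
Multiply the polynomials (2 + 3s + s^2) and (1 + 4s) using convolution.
Ascending coefficients: a = [2, 3, 1], b = [1, 4]. c[0] = 2×1 = 2; c[1] = 2×4 + 3×1 = 11; c[2] = 3×4 + 1×1 = 13; c[3] = 1×4 = 4. Result coefficients: [2, 11, 13, 4] → 2 + 11s + 13s^2 + 4s^3

2 + 11s + 13s^2 + 4s^3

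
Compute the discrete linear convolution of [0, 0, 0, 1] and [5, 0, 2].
y[0] = 0×5 = 0; y[1] = 0×0 + 0×5 = 0; y[2] = 0×2 + 0×0 + 0×5 = 0; y[3] = 0×2 + 0×0 + 1×5 = 5; y[4] = 0×2 + 1×0 = 0; y[5] = 1×2 = 2

[0, 0, 0, 5, 0, 2]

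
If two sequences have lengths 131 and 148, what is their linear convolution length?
Linear/full convolution length: m + n - 1 = 131 + 148 - 1 = 278

278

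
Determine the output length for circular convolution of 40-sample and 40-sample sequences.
Circular convolution (zero-padding the shorter input) has length max(m, n) = max(40, 40) = 40

40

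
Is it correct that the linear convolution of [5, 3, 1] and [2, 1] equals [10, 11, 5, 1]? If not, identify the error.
Recompute linear convolution of [5, 3, 1] and [2, 1]: y[0] = 5×2 = 10; y[1] = 5×1 + 3×2 = 11; y[2] = 3×1 + 1×2 = 5; y[3] = 1×1 = 1 → [10, 11, 5, 1]. Given [10, 11, 5, 1] matches, so answer: Yes

Yes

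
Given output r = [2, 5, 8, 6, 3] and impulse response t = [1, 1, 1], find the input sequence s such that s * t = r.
Deconvolve r=[2, 5, 8, 6, 3] by t=[1, 1, 1]. Since t[0]=1, solve forward: s[0] = r[0] / 1 = 2; s[1] = (r[1] - 2×1) / 1 = 3; s[2] = (r[2] - 3×1 - 2×1) / 1 = 3. So s = [2, 3, 3]. Check by forward convolution: r[0] = 2×1 = 2; r[1] = 2×1 + 3×1 = 5; r[2] = 2×1 + 3×1 + 3×1 = 8; r[3] = 3×1 + 3×1 = 6; r[4] = 3×1 = 3

[2, 3, 3]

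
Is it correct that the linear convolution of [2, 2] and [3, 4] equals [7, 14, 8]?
Recompute linear convolution of [2, 2] and [3, 4]: y[0] = 2×3 = 6; y[1] = 2×4 + 2×3 = 14; y[2] = 2×4 = 8 → [6, 14, 8]. Compare to given [7, 14, 8]: they differ at index 0: given 7, correct 6, so answer: No

No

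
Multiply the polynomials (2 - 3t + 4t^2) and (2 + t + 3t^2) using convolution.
Ascending coefficients: a = [2, -3, 4], b = [2, 1, 3]. c[0] = 2×2 = 4; c[1] = 2×1 + -3×2 = -4; c[2] = 2×3 + -3×1 + 4×2 = 11; c[3] = -3×3 + 4×1 = -5; c[4] = 4×3 = 12. Result coefficients: [4, -4, 11, -5, 12] → 4 - 4t + 11t^2 - 5t^3 + 12t^4

4 - 4t + 11t^2 - 5t^3 + 12t^4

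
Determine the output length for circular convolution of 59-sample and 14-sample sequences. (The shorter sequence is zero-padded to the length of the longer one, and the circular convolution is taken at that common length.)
Circular convolution (zero-padding the shorter input) has length max(m, n) = max(59, 14) = 59

59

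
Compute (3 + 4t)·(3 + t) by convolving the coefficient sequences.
Ascending coefficients: a = [3, 4], b = [3, 1]. c[0] = 3×3 = 9; c[1] = 3×1 + 4×3 = 15; c[2] = 4×1 = 4. Result coefficients: [9, 15, 4] → 9 + 15t + 4t^2

9 + 15t + 4t^2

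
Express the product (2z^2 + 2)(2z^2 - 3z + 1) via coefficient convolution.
Ascending coefficients: a = [2, 0, 2], b = [1, -3, 2]. c[0] = 2×1 = 2; c[1] = 2×-3 + 0×1 = -6; c[2] = 2×2 + 0×-3 + 2×1 = 6; c[3] = 0×2 + 2×-3 = -6; c[4] = 2×2 = 4. Result coefficients: [2, -6, 6, -6, 4] → 4z^4 - 6z^3 + 6z^2 - 6z + 2

4z^4 - 6z^3 + 6z^2 - 6z + 2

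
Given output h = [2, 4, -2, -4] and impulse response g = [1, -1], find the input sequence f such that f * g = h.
Deconvolve h=[2, 4, -2, -4] by g=[1, -1]. Since g[0]=1, solve forward: f[0] = h[0] / 1 = 2; f[1] = (h[1] - 2×-1) / 1 = 6; f[2] = (h[2] - 6×-1) / 1 = 4. So f = [2, 6, 4]. Check by forward convolution: h[0] = 2×1 = 2; h[1] = 2×-1 + 6×1 = 4; h[2] = 6×-1 + 4×1 = -2; h[3] = 4×-1 = -4

[2, 6, 4]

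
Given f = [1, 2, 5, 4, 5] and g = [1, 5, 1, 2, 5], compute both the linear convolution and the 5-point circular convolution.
Linear: y_lin[0] = 1×1 = 1; y_lin[1] = 1×5 + 2×1 = 7; y_lin[2] = 1×1 + 2×5 + 5×1 = 16; y_lin[3] = 1×2 + 2×1 + 5×5 + 4×1 = 33; y_lin[4] = 1×5 + 2×2 + 5×1 + 4×5 + 5×1 = 39; y_lin[5] = 2×5 + 5×2 + 4×1 + 5×5 = 49; y_lin[6] = 5×5 + 4×2 + 5×1 = 38; y_lin[7] = 4×5 + 5×2 = 30; y_lin[8] = 5×5 = 25 → [1, 7, 16, 33, 39, 49, 38, 30, 25]. Circular (length 5): y[0] = 1×1 + 2×5 + 5×2 + 4×1 + 5×5 = 50; y[1] = 1×5 + 2×1 + 5×5 + 4×2 + 5×1 = 45; y[2] = 1×1 + 2×5 + 5×1 + 4×5 + 5×2 = 46; y[3] = 1×2 + 2×1 + 5×5 + 4×1 + 5×5 = 58; y[4] = 1×5 + 2×2 + 5×1 + 4×5 + 5×1 = 39 → [50, 45, 46, 58, 39]

Linear: [1, 7, 16, 33, 39, 49, 38, 30, 25], Circular: [50, 45, 46, 58, 39]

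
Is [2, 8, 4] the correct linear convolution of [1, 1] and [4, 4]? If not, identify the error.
Recompute linear convolution of [1, 1] and [4, 4]: y[0] = 1×4 = 4; y[1] = 1×4 + 1×4 = 8; y[2] = 1×4 = 4 → [4, 8, 4]. Compare to given [2, 8, 4]: they differ at index 0: given 2, correct 4, so answer: No

No. Error at index 0: given 2, correct 4.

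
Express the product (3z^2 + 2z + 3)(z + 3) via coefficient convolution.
Ascending coefficients: a = [3, 2, 3], b = [3, 1]. c[0] = 3×3 = 9; c[1] = 3×1 + 2×3 = 9; c[2] = 2×1 + 3×3 = 11; c[3] = 3×1 = 3. Result coefficients: [9, 9, 11, 3] → 3z^3 + 11z^2 + 9z + 9

3z^3 + 11z^2 + 9z + 9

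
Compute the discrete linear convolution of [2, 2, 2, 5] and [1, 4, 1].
y[0] = 2×1 = 2; y[1] = 2×4 + 2×1 = 10; y[2] = 2×1 + 2×4 + 2×1 = 12; y[3] = 2×1 + 2×4 + 5×1 = 15; y[4] = 2×1 + 5×4 = 22; y[5] = 5×1 = 5

[2, 10, 12, 15, 22, 5]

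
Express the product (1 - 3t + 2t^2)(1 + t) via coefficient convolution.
Ascending coefficients: a = [1, -3, 2], b = [1, 1]. c[0] = 1×1 = 1; c[1] = 1×1 + -3×1 = -2; c[2] = -3×1 + 2×1 = -1; c[3] = 2×1 = 2. Result coefficients: [1, -2, -1, 2] → 1 - 2t - t^2 + 2t^3

1 - 2t - t^2 + 2t^3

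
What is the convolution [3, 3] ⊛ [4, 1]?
y[0] = 3×4 = 12; y[1] = 3×1 + 3×4 = 15; y[2] = 3×1 = 3

[12, 15, 3]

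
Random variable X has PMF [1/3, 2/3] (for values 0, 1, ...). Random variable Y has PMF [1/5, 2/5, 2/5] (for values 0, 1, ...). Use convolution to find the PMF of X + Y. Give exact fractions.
P(X+Y=k) = Σ_i P(X=i)·P(Y=k-i) — a convolution of [1/3, 2/3] and [1/5, 2/5, 2/5]. P(X+Y=0) = (1/3)×(1/5) = 1/15; P(X+Y=1) = (1/3)×(2/5) + (2/3)×(1/5) = 2/15 + 2/15 = 4/15; P(X+Y=2) = (1/3)×(2/5) + (2/3)×(2/5) = 2/15 + 4/15 = 2/5; P(X+Y=3) = (2/3)×(2/5) = 4/15. PMF: [1/15, 4/15, 2/5, 4/15] (sums to 1 ✓)

[1/15, 4/15, 2/5, 4/15]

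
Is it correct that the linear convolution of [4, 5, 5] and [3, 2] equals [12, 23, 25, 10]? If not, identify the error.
Recompute linear convolution of [4, 5, 5] and [3, 2]: y[0] = 4×3 = 12; y[1] = 4×2 + 5×3 = 23; y[2] = 5×2 + 5×3 = 25; y[3] = 5×2 = 10 → [12, 23, 25, 10]. Given [12, 23, 25, 10] matches, so answer: Yes

Yes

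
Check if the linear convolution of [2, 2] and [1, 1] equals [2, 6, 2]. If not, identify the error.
Recompute linear convolution of [2, 2] and [1, 1]: y[0] = 2×1 = 2; y[1] = 2×1 + 2×1 = 4; y[2] = 2×1 = 2 → [2, 4, 2]. Compare to given [2, 6, 2]: they differ at index 1: given 6, correct 4, so answer: No

No. Error at index 1: given 6, correct 4.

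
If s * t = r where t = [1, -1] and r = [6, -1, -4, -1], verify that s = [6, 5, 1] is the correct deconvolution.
Forward-compute [6, 5, 1] * [1, -1]: r[0] = 6×1 = 6; r[1] = 6×-1 + 5×1 = -1; r[2] = 5×-1 + 1×1 = -4; r[3] = 1×-1 = -1 → [6, -1, -4, -1]. Matches given r = [6, -1, -4, -1], so verified.

Verified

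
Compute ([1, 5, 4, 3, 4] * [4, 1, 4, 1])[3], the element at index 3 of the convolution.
Use y[k] = Σ_i a[i]·b[k-i] at k=3. y[3] = 1×1 + 5×4 + 4×1 + 3×4 = 37

37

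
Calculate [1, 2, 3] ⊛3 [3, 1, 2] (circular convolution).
Use y[k] = Σ_j s[j]·t[(k-j) mod 3]. y[0] = 1×3 + 2×2 + 3×1 = 10; y[1] = 1×1 + 2×3 + 3×2 = 13; y[2] = 1×2 + 2×1 + 3×3 = 13. Result: [10, 13, 13]

[10, 13, 13]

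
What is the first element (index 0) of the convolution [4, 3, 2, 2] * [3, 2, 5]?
Use y[k] = Σ_i a[i]·b[k-i] at k=0. y[0] = 4×3 = 12

12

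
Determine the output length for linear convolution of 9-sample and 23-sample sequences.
Linear/full convolution length: m + n - 1 = 9 + 23 - 1 = 31

31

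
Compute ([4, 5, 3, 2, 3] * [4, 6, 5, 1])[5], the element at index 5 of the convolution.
Use y[k] = Σ_i a[i]·b[k-i] at k=5. y[5] = 3×1 + 2×5 + 3×6 = 31

31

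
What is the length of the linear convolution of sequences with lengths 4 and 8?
Linear/full convolution length: m + n - 1 = 4 + 8 - 1 = 11

11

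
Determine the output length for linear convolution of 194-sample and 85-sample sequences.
Linear/full convolution length: m + n - 1 = 194 + 85 - 1 = 278

278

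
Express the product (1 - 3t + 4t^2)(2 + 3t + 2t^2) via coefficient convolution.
Ascending coefficients: a = [1, -3, 4], b = [2, 3, 2]. c[0] = 1×2 = 2; c[1] = 1×3 + -3×2 = -3; c[2] = 1×2 + -3×3 + 4×2 = 1; c[3] = -3×2 + 4×3 = 6; c[4] = 4×2 = 8. Result coefficients: [2, -3, 1, 6, 8] → 2 - 3t + t^2 + 6t^3 + 8t^4

2 - 3t + t^2 + 6t^3 + 8t^4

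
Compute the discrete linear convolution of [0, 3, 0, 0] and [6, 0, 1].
y[0] = 0×6 = 0; y[1] = 0×0 + 3×6 = 18; y[2] = 0×1 + 3×0 + 0×6 = 0; y[3] = 3×1 + 0×0 + 0×6 = 3; y[4] = 0×1 + 0×0 = 0; y[5] = 0×1 = 0

[0, 18, 0, 3, 0, 0]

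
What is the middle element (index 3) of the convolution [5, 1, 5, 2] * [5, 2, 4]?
Use y[k] = Σ_i a[i]·b[k-i] at k=3. y[3] = 1×4 + 5×2 + 2×5 = 24

24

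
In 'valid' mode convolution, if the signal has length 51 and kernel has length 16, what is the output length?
'Valid' mode counts only positions where the kernel fully overlaps the signal: m - n + 1 = 51 - 16 + 1 = 36

36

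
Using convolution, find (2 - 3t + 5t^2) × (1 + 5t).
Ascending coefficients: a = [2, -3, 5], b = [1, 5]. c[0] = 2×1 = 2; c[1] = 2×5 + -3×1 = 7; c[2] = -3×5 + 5×1 = -10; c[3] = 5×5 = 25. Result coefficients: [2, 7, -10, 25] → 2 + 7t - 10t^2 + 25t^3

2 + 7t - 10t^2 + 25t^3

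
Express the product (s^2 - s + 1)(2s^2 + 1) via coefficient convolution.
Ascending coefficients: a = [1, -1, 1], b = [1, 0, 2]. c[0] = 1×1 = 1; c[1] = 1×0 + -1×1 = -1; c[2] = 1×2 + -1×0 + 1×1 = 3; c[3] = -1×2 + 1×0 = -2; c[4] = 1×2 = 2. Result coefficients: [1, -1, 3, -2, 2] → 2s^4 - 2s^3 + 3s^2 - s + 1

2s^4 - 2s^3 + 3s^2 - s + 1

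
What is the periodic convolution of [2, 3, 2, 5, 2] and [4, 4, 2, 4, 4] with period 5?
Use y[k] = Σ_j a[j]·b[(k-j) mod 5]. y[0] = 2×4 + 3×4 + 2×4 + 5×2 + 2×4 = 46; y[1] = 2×4 + 3×4 + 2×4 + 5×4 + 2×2 = 52; y[2] = 2×2 + 3×4 + 2×4 + 5×4 + 2×4 = 52; y[3] = 2×4 + 3×2 + 2×4 + 5×4 + 2×4 = 50; y[4] = 2×4 + 3×4 + 2×2 + 5×4 + 2×4 = 52. Result: [46, 52, 52, 50, 52]

[46, 52, 52, 50, 52]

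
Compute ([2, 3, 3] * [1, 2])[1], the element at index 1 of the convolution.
Use y[k] = Σ_i a[i]·b[k-i] at k=1. y[1] = 2×2 + 3×1 = 7

7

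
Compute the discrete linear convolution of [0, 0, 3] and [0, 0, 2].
y[0] = 0×0 = 0; y[1] = 0×0 + 0×0 = 0; y[2] = 0×2 + 0×0 + 3×0 = 0; y[3] = 0×2 + 3×0 = 0; y[4] = 3×2 = 6

[0, 0, 0, 0, 6]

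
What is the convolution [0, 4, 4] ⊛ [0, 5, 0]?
y[0] = 0×0 = 0; y[1] = 0×5 + 4×0 = 0; y[2] = 0×0 + 4×5 + 4×0 = 20; y[3] = 4×0 + 4×5 = 20; y[4] = 4×0 = 0

[0, 0, 20, 20, 0]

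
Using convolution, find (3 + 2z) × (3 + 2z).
Ascending coefficients: a = [3, 2], b = [3, 2]. c[0] = 3×3 = 9; c[1] = 3×2 + 2×3 = 12; c[2] = 2×2 = 4. Result coefficients: [9, 12, 4] → 9 + 12z + 4z^2

9 + 12z + 4z^2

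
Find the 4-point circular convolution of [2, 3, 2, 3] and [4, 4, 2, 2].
Use y[k] = Σ_j u[j]·v[(k-j) mod 4]. y[0] = 2×4 + 3×2 + 2×2 + 3×4 = 30; y[1] = 2×4 + 3×4 + 2×2 + 3×2 = 30; y[2] = 2×2 + 3×4 + 2×4 + 3×2 = 30; y[3] = 2×2 + 3×2 + 2×4 + 3×4 = 30. Result: [30, 30, 30, 30]

[30, 30, 30, 30]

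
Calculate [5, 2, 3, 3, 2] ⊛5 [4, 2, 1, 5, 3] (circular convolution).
Use y[k] = Σ_j s[j]·t[(k-j) mod 5]. y[0] = 5×4 + 2×3 + 3×5 + 3×1 + 2×2 = 48; y[1] = 5×2 + 2×4 + 3×3 + 3×5 + 2×1 = 44; y[2] = 5×1 + 2×2 + 3×4 + 3×3 + 2×5 = 40; y[3] = 5×5 + 2×1 + 3×2 + 3×4 + 2×3 = 51; y[4] = 5×3 + 2×5 + 3×1 + 3×2 + 2×4 = 42. Result: [48, 44, 40, 51, 42]

[48, 44, 40, 51, 42]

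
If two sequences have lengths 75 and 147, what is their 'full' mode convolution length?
Linear/full convolution length: m + n - 1 = 75 + 147 - 1 = 221

221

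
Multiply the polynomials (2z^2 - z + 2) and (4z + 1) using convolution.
Ascending coefficients: a = [2, -1, 2], b = [1, 4]. c[0] = 2×1 = 2; c[1] = 2×4 + -1×1 = 7; c[2] = -1×4 + 2×1 = -2; c[3] = 2×4 = 8. Result coefficients: [2, 7, -2, 8] → 8z^3 - 2z^2 + 7z + 2

8z^3 - 2z^2 + 7z + 2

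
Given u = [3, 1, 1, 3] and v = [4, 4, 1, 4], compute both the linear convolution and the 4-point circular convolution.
Linear: y_lin[0] = 3×4 = 12; y_lin[1] = 3×4 + 1×4 = 16; y_lin[2] = 3×1 + 1×4 + 1×4 = 11; y_lin[3] = 3×4 + 1×1 + 1×4 + 3×4 = 29; y_lin[4] = 1×4 + 1×1 + 3×4 = 17; y_lin[5] = 1×4 + 3×1 = 7; y_lin[6] = 3×4 = 12 → [12, 16, 11, 29, 17, 7, 12]. Circular (length 4): y[0] = 3×4 + 1×4 + 1×1 + 3×4 = 29; y[1] = 3×4 + 1×4 + 1×4 + 3×1 = 23; y[2] = 3×1 + 1×4 + 1×4 + 3×4 = 23; y[3] = 3×4 + 1×1 + 1×4 + 3×4 = 29 → [29, 23, 23, 29]

Linear: [12, 16, 11, 29, 17, 7, 12], Circular: [29, 23, 23, 29]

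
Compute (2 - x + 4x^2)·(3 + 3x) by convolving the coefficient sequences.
Ascending coefficients: a = [2, -1, 4], b = [3, 3]. c[0] = 2×3 = 6; c[1] = 2×3 + -1×3 = 3; c[2] = -1×3 + 4×3 = 9; c[3] = 4×3 = 12. Result coefficients: [6, 3, 9, 12] → 6 + 3x + 9x^2 + 12x^3

6 + 3x + 9x^2 + 12x^3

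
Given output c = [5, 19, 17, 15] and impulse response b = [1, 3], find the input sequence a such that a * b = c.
Deconvolve c=[5, 19, 17, 15] by b=[1, 3]. Since b[0]=1, solve forward: a[0] = c[0] / 1 = 5; a[1] = (c[1] - 5×3) / 1 = 4; a[2] = (c[2] - 4×3) / 1 = 5. So a = [5, 4, 5]. Check by forward convolution: c[0] = 5×1 = 5; c[1] = 5×3 + 4×1 = 19; c[2] = 4×3 + 5×1 = 17; c[3] = 5×3 = 15

[5, 4, 5]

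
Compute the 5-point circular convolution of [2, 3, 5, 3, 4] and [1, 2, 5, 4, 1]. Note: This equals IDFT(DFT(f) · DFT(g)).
Either evaluate y[k] = Σ_j f[j]·g[(k-j) mod 5] directly, or use IDFT(DFT(f) · DFT(g)). y[0] = 2×1 + 3×1 + 5×4 + 3×5 + 4×2 = 48; y[1] = 2×2 + 3×1 + 5×1 + 3×4 + 4×5 = 44; y[2] = 2×5 + 3×2 + 5×1 + 3×1 + 4×4 = 40; y[3] = 2×4 + 3×5 + 5×2 + 3×1 + 4×1 = 40; y[4] = 2×1 + 3×4 + 5×5 + 3×2 + 4×1 = 49. Result: [48, 44, 40, 40, 49]

[48, 44, 40, 40, 49]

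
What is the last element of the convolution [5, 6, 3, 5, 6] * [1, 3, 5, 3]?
Use y[k] = Σ_i a[i]·b[k-i] at k=7. y[7] = 6×3 = 18

18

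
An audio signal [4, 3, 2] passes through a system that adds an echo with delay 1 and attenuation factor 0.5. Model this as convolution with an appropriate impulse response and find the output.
Direct-path + delayed-attenuated-path model → impulse response h = [1, 0.5] (1 at lag 0, 0.5 at lag 1). Output y[n] = x[n] + 0.5·x[n - 1] (with x[n] = 0 outside 0..2): y[0] = 4 + 0.5×0 = 4; y[1] = 3 + 0.5×4 = 5.0; y[2] = 2 + 0.5×3 = 3.5; y[3] = 0 + 0.5×2 = 1.0. So y = [4, 5.0, 3.5, 1.0]

[4, 5.0, 3.5, 1.0]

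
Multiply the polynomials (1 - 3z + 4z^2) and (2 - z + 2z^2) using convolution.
Ascending coefficients: a = [1, -3, 4], b = [2, -1, 2]. c[0] = 1×2 = 2; c[1] = 1×-1 + -3×2 = -7; c[2] = 1×2 + -3×-1 + 4×2 = 13; c[3] = -3×2 + 4×-1 = -10; c[4] = 4×2 = 8. Result coefficients: [2, -7, 13, -10, 8] → 2 - 7z + 13z^2 - 10z^3 + 8z^4

2 - 7z + 13z^2 - 10z^3 + 8z^4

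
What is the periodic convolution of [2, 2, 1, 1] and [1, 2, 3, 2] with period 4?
Use y[k] = Σ_j u[j]·v[(k-j) mod 4]. y[0] = 2×1 + 2×2 + 1×3 + 1×2 = 11; y[1] = 2×2 + 2×1 + 1×2 + 1×3 = 11; y[2] = 2×3 + 2×2 + 1×1 + 1×2 = 13; y[3] = 2×2 + 2×3 + 1×2 + 1×1 = 13. Result: [11, 11, 13, 13]

[11, 11, 13, 13]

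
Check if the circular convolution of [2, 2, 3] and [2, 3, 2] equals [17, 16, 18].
Recompute circular convolution of [2, 2, 3] and [2, 3, 2]: y[0] = 2×2 + 2×2 + 3×3 = 17; y[1] = 2×3 + 2×2 + 3×2 = 16; y[2] = 2×2 + 2×3 + 3×2 = 16 → [17, 16, 16]. Compare to given [17, 16, 18]: they differ at index 2: given 18, correct 16, so answer: No

No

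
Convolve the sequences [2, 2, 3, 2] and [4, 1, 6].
y[0] = 2×4 = 8; y[1] = 2×1 + 2×4 = 10; y[2] = 2×6 + 2×1 + 3×4 = 26; y[3] = 2×6 + 3×1 + 2×4 = 23; y[4] = 3×6 + 2×1 = 20; y[5] = 2×6 = 12

[8, 10, 26, 23, 20, 12]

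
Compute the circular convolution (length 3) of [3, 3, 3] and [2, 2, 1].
Use y[k] = Σ_j x[j]·h[(k-j) mod 3]. y[0] = 3×2 + 3×1 + 3×2 = 15; y[1] = 3×2 + 3×2 + 3×1 = 15; y[2] = 3×1 + 3×2 + 3×2 = 15. Result: [15, 15, 15]

[15, 15, 15]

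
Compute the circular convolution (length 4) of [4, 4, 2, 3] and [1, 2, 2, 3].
Use y[k] = Σ_j u[j]·v[(k-j) mod 4]. y[0] = 4×1 + 4×3 + 2×2 + 3×2 = 26; y[1] = 4×2 + 4×1 + 2×3 + 3×2 = 24; y[2] = 4×2 + 4×2 + 2×1 + 3×3 = 27; y[3] = 4×3 + 4×2 + 2×2 + 3×1 = 27. Result: [26, 24, 27, 27]

[26, 24, 27, 27]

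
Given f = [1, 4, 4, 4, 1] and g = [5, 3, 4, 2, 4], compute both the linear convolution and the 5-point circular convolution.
Linear: y_lin[0] = 1×5 = 5; y_lin[1] = 1×3 + 4×5 = 23; y_lin[2] = 1×4 + 4×3 + 4×5 = 36; y_lin[3] = 1×2 + 4×4 + 4×3 + 4×5 = 50; y_lin[4] = 1×4 + 4×2 + 4×4 + 4×3 + 1×5 = 45; y_lin[5] = 4×4 + 4×2 + 4×4 + 1×3 = 43; y_lin[6] = 4×4 + 4×2 + 1×4 = 28; y_lin[7] = 4×4 + 1×2 = 18; y_lin[8] = 1×4 = 4 → [5, 23, 36, 50, 45, 43, 28, 18, 4]. Circular (length 5): y[0] = 1×5 + 4×4 + 4×2 + 4×4 + 1×3 = 48; y[1] = 1×3 + 4×5 + 4×4 + 4×2 + 1×4 = 51; y[2] = 1×4 + 4×3 + 4×5 + 4×4 + 1×2 = 54; y[3] = 1×2 + 4×4 + 4×3 + 4×5 + 1×4 = 54; y[4] = 1×4 + 4×2 + 4×4 + 4×3 + 1×5 = 45 → [48, 51, 54, 54, 45]

Linear: [5, 23, 36, 50, 45, 43, 28, 18, 4], Circular: [48, 51, 54, 54, 45]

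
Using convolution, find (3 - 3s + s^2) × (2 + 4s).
Ascending coefficients: a = [3, -3, 1], b = [2, 4]. c[0] = 3×2 = 6; c[1] = 3×4 + -3×2 = 6; c[2] = -3×4 + 1×2 = -10; c[3] = 1×4 = 4. Result coefficients: [6, 6, -10, 4] → 6 + 6s - 10s^2 + 4s^3

6 + 6s - 10s^2 + 4s^3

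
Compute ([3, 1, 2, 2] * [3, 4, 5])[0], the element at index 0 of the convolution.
Use y[k] = Σ_i a[i]·b[k-i] at k=0. y[0] = 3×3 = 9

9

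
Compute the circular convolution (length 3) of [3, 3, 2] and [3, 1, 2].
Use y[k] = Σ_j a[j]·b[(k-j) mod 3]. y[0] = 3×3 + 3×2 + 2×1 = 17; y[1] = 3×1 + 3×3 + 2×2 = 16; y[2] = 3×2 + 3×1 + 2×3 = 15. Result: [17, 16, 15]

[17, 16, 15]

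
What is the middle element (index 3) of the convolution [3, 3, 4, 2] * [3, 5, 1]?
Use y[k] = Σ_i a[i]·b[k-i] at k=3. y[3] = 3×1 + 4×5 + 2×3 = 29

29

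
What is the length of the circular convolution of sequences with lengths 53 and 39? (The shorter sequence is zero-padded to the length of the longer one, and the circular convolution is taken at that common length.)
Circular convolution (zero-padding the shorter input) has length max(m, n) = max(53, 39) = 53

53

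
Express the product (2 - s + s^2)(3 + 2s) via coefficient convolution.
Ascending coefficients: a = [2, -1, 1], b = [3, 2]. c[0] = 2×3 = 6; c[1] = 2×2 + -1×3 = 1; c[2] = -1×2 + 1×3 = 1; c[3] = 1×2 = 2. Result coefficients: [6, 1, 1, 2] → 6 + s + s^2 + 2s^3

6 + s + s^2 + 2s^3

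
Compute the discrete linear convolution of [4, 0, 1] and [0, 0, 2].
y[0] = 4×0 = 0; y[1] = 4×0 + 0×0 = 0; y[2] = 4×2 + 0×0 + 1×0 = 8; y[3] = 0×2 + 1×0 = 0; y[4] = 1×2 = 2

[0, 0, 8, 0, 2]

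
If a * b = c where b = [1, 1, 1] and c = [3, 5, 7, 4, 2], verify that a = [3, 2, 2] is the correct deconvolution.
Forward-compute [3, 2, 2] * [1, 1, 1]: c[0] = 3×1 = 3; c[1] = 3×1 + 2×1 = 5; c[2] = 3×1 + 2×1 + 2×1 = 7; c[3] = 2×1 + 2×1 = 4; c[4] = 2×1 = 2 → [3, 5, 7, 4, 2]. Matches given c = [3, 5, 7, 4, 2], so verified.

Verified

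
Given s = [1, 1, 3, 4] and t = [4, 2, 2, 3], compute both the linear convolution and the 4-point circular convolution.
Linear: y_lin[0] = 1×4 = 4; y_lin[1] = 1×2 + 1×4 = 6; y_lin[2] = 1×2 + 1×2 + 3×4 = 16; y_lin[3] = 1×3 + 1×2 + 3×2 + 4×4 = 27; y_lin[4] = 1×3 + 3×2 + 4×2 = 17; y_lin[5] = 3×3 + 4×2 = 17; y_lin[6] = 4×3 = 12 → [4, 6, 16, 27, 17, 17, 12]. Circular (length 4): y[0] = 1×4 + 1×3 + 3×2 + 4×2 = 21; y[1] = 1×2 + 1×4 + 3×3 + 4×2 = 23; y[2] = 1×2 + 1×2 + 3×4 + 4×3 = 28; y[3] = 1×3 + 1×2 + 3×2 + 4×4 = 27 → [21, 23, 28, 27]

Linear: [4, 6, 16, 27, 17, 17, 12], Circular: [21, 23, 28, 27]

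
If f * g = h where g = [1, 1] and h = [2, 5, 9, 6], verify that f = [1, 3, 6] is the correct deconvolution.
Forward-compute [1, 3, 6] * [1, 1]: h[0] = 1×1 = 1; h[1] = 1×1 + 3×1 = 4; h[2] = 3×1 + 6×1 = 9; h[3] = 6×1 = 6 → [1, 4, 9, 6]. Does not match given h = [2, 5, 9, 6].

Not verified. [1, 3, 6] * [1, 1] = [1, 4, 9, 6], which differs from [2, 5, 9, 6] at index 0.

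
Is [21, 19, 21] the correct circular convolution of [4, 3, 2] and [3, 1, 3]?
Recompute circular convolution of [4, 3, 2] and [3, 1, 3]: y[0] = 4×3 + 3×3 + 2×1 = 23; y[1] = 4×1 + 3×3 + 2×3 = 19; y[2] = 4×3 + 3×1 + 2×3 = 21 → [23, 19, 21]. Compare to given [21, 19, 21]: they differ at index 0: given 21, correct 23, so answer: No

No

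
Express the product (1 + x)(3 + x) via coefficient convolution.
Ascending coefficients: a = [1, 1], b = [3, 1]. c[0] = 1×3 = 3; c[1] = 1×1 + 1×3 = 4; c[2] = 1×1 = 1. Result coefficients: [3, 4, 1] → 3 + 4x + x^2

3 + 4x + x^2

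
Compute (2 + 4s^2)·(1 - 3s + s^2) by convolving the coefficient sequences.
Ascending coefficients: a = [2, 0, 4], b = [1, -3, 1]. c[0] = 2×1 = 2; c[1] = 2×-3 + 0×1 = -6; c[2] = 2×1 + 0×-3 + 4×1 = 6; c[3] = 0×1 + 4×-3 = -12; c[4] = 4×1 = 4. Result coefficients: [2, -6, 6, -12, 4] → 2 - 6s + 6s^2 - 12s^3 + 4s^4

2 - 6s + 6s^2 - 12s^3 + 4s^4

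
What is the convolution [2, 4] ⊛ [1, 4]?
y[0] = 2×1 = 2; y[1] = 2×4 + 4×1 = 12; y[2] = 4×4 = 16

[2, 12, 16]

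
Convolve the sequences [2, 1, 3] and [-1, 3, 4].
y[0] = 2×-1 = -2; y[1] = 2×3 + 1×-1 = 5; y[2] = 2×4 + 1×3 + 3×-1 = 8; y[3] = 1×4 + 3×3 = 13; y[4] = 3×4 = 12

[-2, 5, 8, 13, 12]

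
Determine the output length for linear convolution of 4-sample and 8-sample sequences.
Linear/full convolution length: m + n - 1 = 4 + 8 - 1 = 11

11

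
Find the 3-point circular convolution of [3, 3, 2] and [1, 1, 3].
Use y[k] = Σ_j u[j]·v[(k-j) mod 3]. y[0] = 3×1 + 3×3 + 2×1 = 14; y[1] = 3×1 + 3×1 + 2×3 = 12; y[2] = 3×3 + 3×1 + 2×1 = 14. Result: [14, 12, 14]

[14, 12, 14]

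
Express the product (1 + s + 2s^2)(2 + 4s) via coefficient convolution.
Ascending coefficients: a = [1, 1, 2], b = [2, 4]. c[0] = 1×2 = 2; c[1] = 1×4 + 1×2 = 6; c[2] = 1×4 + 2×2 = 8; c[3] = 2×4 = 8. Result coefficients: [2, 6, 8, 8] → 2 + 6s + 8s^2 + 8s^3

2 + 6s + 8s^2 + 8s^3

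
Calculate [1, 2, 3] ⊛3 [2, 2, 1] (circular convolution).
Use y[k] = Σ_j f[j]·g[(k-j) mod 3]. y[0] = 1×2 + 2×1 + 3×2 = 10; y[1] = 1×2 + 2×2 + 3×1 = 9; y[2] = 1×1 + 2×2 + 3×2 = 11. Result: [10, 9, 11]

[10, 9, 11]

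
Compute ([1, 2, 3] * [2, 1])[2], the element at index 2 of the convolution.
Use y[k] = Σ_i a[i]·b[k-i] at k=2. y[2] = 2×1 + 3×2 = 8

8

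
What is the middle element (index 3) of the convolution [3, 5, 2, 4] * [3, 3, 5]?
Use y[k] = Σ_i a[i]·b[k-i] at k=3. y[3] = 5×5 + 2×3 + 4×3 = 43

43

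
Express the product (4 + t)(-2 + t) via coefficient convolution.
Ascending coefficients: a = [4, 1], b = [-2, 1]. c[0] = 4×-2 = -8; c[1] = 4×1 + 1×-2 = 2; c[2] = 1×1 = 1. Result coefficients: [-8, 2, 1] → -8 + 2t + t^2

-8 + 2t + t^2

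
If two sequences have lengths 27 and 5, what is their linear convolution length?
Linear/full convolution length: m + n - 1 = 27 + 5 - 1 = 31

31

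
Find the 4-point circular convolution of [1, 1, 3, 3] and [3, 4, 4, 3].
Use y[k] = Σ_j f[j]·g[(k-j) mod 4]. y[0] = 1×3 + 1×3 + 3×4 + 3×4 = 30; y[1] = 1×4 + 1×3 + 3×3 + 3×4 = 28; y[2] = 1×4 + 1×4 + 3×3 + 3×3 = 26; y[3] = 1×3 + 1×4 + 3×4 + 3×3 = 28. Result: [30, 28, 26, 28]

[30, 28, 26, 28]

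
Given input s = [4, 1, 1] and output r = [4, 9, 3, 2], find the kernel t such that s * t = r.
Output length 4 = len(s) + len(t) - 1 ⇒ len(t) = 2. Solve t forward using t[k] = (r[k] - Σ_{i≥1} s[i]·t[k-i]) / s[0]: t[0] = r[0] / s[0] = 4 / 4 = 1; t[1] = (r[1] - 1×1) / s[0] = (9 - 1×1) / 4 = 2. So t = [1, 2]. Forward-check [4, 1, 1] * [1, 2]: r[0] = 4×1 = 4; r[1] = 4×2 + 1×1 = 9; r[2] = 1×2 + 1×1 = 3; r[3] = 1×2 = 2 → [4, 9, 3, 2] ✓

[1, 2]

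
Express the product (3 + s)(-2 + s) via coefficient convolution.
Ascending coefficients: a = [3, 1], b = [-2, 1]. c[0] = 3×-2 = -6; c[1] = 3×1 + 1×-2 = 1; c[2] = 1×1 = 1. Result coefficients: [-6, 1, 1] → -6 + s + s^2

-6 + s + s^2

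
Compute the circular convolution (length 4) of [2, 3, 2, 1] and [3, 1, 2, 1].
Use y[k] = Σ_j s[j]·t[(k-j) mod 4]. y[0] = 2×3 + 3×1 + 2×2 + 1×1 = 14; y[1] = 2×1 + 3×3 + 2×1 + 1×2 = 15; y[2] = 2×2 + 3×1 + 2×3 + 1×1 = 14; y[3] = 2×1 + 3×2 + 2×1 + 1×3 = 13. Result: [14, 15, 14, 13]

[14, 15, 14, 13]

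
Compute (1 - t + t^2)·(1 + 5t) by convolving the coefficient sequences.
Ascending coefficients: a = [1, -1, 1], b = [1, 5]. c[0] = 1×1 = 1; c[1] = 1×5 + -1×1 = 4; c[2] = -1×5 + 1×1 = -4; c[3] = 1×5 = 5. Result coefficients: [1, 4, -4, 5] → 1 + 4t - 4t^2 + 5t^3

1 + 4t - 4t^2 + 5t^3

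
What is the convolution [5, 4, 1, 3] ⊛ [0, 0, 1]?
y[0] = 5×0 = 0; y[1] = 5×0 + 4×0 = 0; y[2] = 5×1 + 4×0 + 1×0 = 5; y[3] = 4×1 + 1×0 + 3×0 = 4; y[4] = 1×1 + 3×0 = 1; y[5] = 3×1 = 3

[0, 0, 5, 4, 1, 3]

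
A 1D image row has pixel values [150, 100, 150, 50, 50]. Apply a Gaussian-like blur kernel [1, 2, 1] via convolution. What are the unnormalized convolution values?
Convolve image row [150, 100, 150, 50, 50] with kernel [1, 2, 1]: y[0] = 150×1 = 150; y[1] = 150×2 + 100×1 = 400; y[2] = 150×1 + 100×2 + 150×1 = 500; y[3] = 100×1 + 150×2 + 50×1 = 450; y[4] = 150×1 + 50×2 + 50×1 = 300; y[5] = 50×1 + 50×2 = 150; y[6] = 50×1 = 50 → [150, 400, 500, 450, 300, 150, 50]. Normalization factor = sum(kernel) = 4.

[150, 400, 500, 450, 300, 150, 50]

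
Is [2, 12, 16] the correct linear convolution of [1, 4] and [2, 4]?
Recompute linear convolution of [1, 4] and [2, 4]: y[0] = 1×2 = 2; y[1] = 1×4 + 4×2 = 12; y[2] = 4×4 = 16 → [2, 12, 16]. Given [2, 12, 16] matches, so answer: Yes

Yes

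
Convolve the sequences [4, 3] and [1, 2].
y[0] = 4×1 = 4; y[1] = 4×2 + 3×1 = 11; y[2] = 3×2 = 6

[4, 11, 6]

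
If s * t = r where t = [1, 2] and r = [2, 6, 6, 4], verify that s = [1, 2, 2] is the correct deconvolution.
Forward-compute [1, 2, 2] * [1, 2]: r[0] = 1×1 = 1; r[1] = 1×2 + 2×1 = 4; r[2] = 2×2 + 2×1 = 6; r[3] = 2×2 = 4 → [1, 4, 6, 4]. Does not match given r = [2, 6, 6, 4].

Not verified. [1, 2, 2] * [1, 2] = [1, 4, 6, 4], which differs from [2, 6, 6, 4] at index 0.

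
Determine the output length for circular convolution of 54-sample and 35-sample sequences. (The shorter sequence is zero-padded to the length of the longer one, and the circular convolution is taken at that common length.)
Circular convolution (zero-padding the shorter input) has length max(m, n) = max(54, 35) = 54

54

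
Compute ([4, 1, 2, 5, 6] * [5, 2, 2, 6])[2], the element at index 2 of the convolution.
Use y[k] = Σ_i a[i]·b[k-i] at k=2. y[2] = 4×2 + 1×2 + 2×5 = 20

20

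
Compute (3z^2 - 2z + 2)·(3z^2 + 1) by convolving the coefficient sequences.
Ascending coefficients: a = [2, -2, 3], b = [1, 0, 3]. c[0] = 2×1 = 2; c[1] = 2×0 + -2×1 = -2; c[2] = 2×3 + -2×0 + 3×1 = 9; c[3] = -2×3 + 3×0 = -6; c[4] = 3×3 = 9. Result coefficients: [2, -2, 9, -6, 9] → 9z^4 - 6z^3 + 9z^2 - 2z + 2

9z^4 - 6z^3 + 9z^2 - 2z + 2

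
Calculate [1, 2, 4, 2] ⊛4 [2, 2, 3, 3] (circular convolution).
Use y[k] = Σ_j x[j]·h[(k-j) mod 4]. y[0] = 1×2 + 2×3 + 4×3 + 2×2 = 24; y[1] = 1×2 + 2×2 + 4×3 + 2×3 = 24; y[2] = 1×3 + 2×2 + 4×2 + 2×3 = 21; y[3] = 1×3 + 2×3 + 4×2 + 2×2 = 21. Result: [24, 24, 21, 21]

[24, 24, 21, 21]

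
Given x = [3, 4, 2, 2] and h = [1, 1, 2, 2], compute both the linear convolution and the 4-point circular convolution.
Linear: y_lin[0] = 3×1 = 3; y_lin[1] = 3×1 + 4×1 = 7; y_lin[2] = 3×2 + 4×1 + 2×1 = 12; y_lin[3] = 3×2 + 4×2 + 2×1 + 2×1 = 18; y_lin[4] = 4×2 + 2×2 + 2×1 = 14; y_lin[5] = 2×2 + 2×2 = 8; y_lin[6] = 2×2 = 4 → [3, 7, 12, 18, 14, 8, 4]. Circular (length 4): y[0] = 3×1 + 4×2 + 2×2 + 2×1 = 17; y[1] = 3×1 + 4×1 + 2×2 + 2×2 = 15; y[2] = 3×2 + 4×1 + 2×1 + 2×2 = 16; y[3] = 3×2 + 4×2 + 2×1 + 2×1 = 18 → [17, 15, 16, 18]

Linear: [3, 7, 12, 18, 14, 8, 4], Circular: [17, 15, 16, 18]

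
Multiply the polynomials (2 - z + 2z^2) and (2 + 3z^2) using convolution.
Ascending coefficients: a = [2, -1, 2], b = [2, 0, 3]. c[0] = 2×2 = 4; c[1] = 2×0 + -1×2 = -2; c[2] = 2×3 + -1×0 + 2×2 = 10; c[3] = -1×3 + 2×0 = -3; c[4] = 2×3 = 6. Result coefficients: [4, -2, 10, -3, 6] → 4 - 2z + 10z^2 - 3z^3 + 6z^4

4 - 2z + 10z^2 - 3z^3 + 6z^4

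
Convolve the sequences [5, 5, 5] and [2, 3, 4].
y[0] = 5×2 = 10; y[1] = 5×3 + 5×2 = 25; y[2] = 5×4 + 5×3 + 5×2 = 45; y[3] = 5×4 + 5×3 = 35; y[4] = 5×4 = 20

[10, 25, 45, 35, 20]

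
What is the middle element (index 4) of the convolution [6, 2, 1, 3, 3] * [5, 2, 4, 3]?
Use y[k] = Σ_i a[i]·b[k-i] at k=4. y[4] = 2×3 + 1×4 + 3×2 + 3×5 = 31

31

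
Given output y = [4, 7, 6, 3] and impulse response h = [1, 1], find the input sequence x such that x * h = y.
Deconvolve y=[4, 7, 6, 3] by h=[1, 1]. Since h[0]=1, solve forward: x[0] = y[0] / 1 = 4; x[1] = (y[1] - 4×1) / 1 = 3; x[2] = (y[2] - 3×1) / 1 = 3. So x = [4, 3, 3]. Check by forward convolution: y[0] = 4×1 = 4; y[1] = 4×1 + 3×1 = 7; y[2] = 3×1 + 3×1 = 6; y[3] = 3×1 = 3

[4, 3, 3]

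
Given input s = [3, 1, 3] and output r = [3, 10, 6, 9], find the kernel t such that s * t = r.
Output length 4 = len(s) + len(t) - 1 ⇒ len(t) = 2. Solve t forward using t[k] = (r[k] - Σ_{i≥1} s[i]·t[k-i]) / s[0]: t[0] = r[0] / s[0] = 3 / 3 = 1; t[1] = (r[1] - 1×1) / s[0] = (10 - 1×1) / 3 = 3. So t = [1, 3]. Forward-check [3, 1, 3] * [1, 3]: r[0] = 3×1 = 3; r[1] = 3×3 + 1×1 = 10; r[2] = 1×3 + 3×1 = 6; r[3] = 3×3 = 9 → [3, 10, 6, 9] ✓

[1, 3]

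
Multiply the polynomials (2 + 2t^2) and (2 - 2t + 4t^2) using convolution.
Ascending coefficients: a = [2, 0, 2], b = [2, -2, 4]. c[0] = 2×2 = 4; c[1] = 2×-2 + 0×2 = -4; c[2] = 2×4 + 0×-2 + 2×2 = 12; c[3] = 0×4 + 2×-2 = -4; c[4] = 2×4 = 8. Result coefficients: [4, -4, 12, -4, 8] → 4 - 4t + 12t^2 - 4t^3 + 8t^4

4 - 4t + 12t^2 - 4t^3 + 8t^4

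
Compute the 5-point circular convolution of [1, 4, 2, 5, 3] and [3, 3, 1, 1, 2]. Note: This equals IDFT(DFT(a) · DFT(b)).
Either evaluate y[k] = Σ_j a[j]·b[(k-j) mod 5] directly, or use IDFT(DFT(a) · DFT(b)). y[0] = 1×3 + 4×2 + 2×1 + 5×1 + 3×3 = 27; y[1] = 1×3 + 4×3 + 2×2 + 5×1 + 3×1 = 27; y[2] = 1×1 + 4×3 + 2×3 + 5×2 + 3×1 = 32; y[3] = 1×1 + 4×1 + 2×3 + 5×3 + 3×2 = 32; y[4] = 1×2 + 4×1 + 2×1 + 5×3 + 3×3 = 32. Result: [27, 27, 32, 32, 32]

[27, 27, 32, 32, 32]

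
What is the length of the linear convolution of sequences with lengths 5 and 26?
Linear/full convolution length: m + n - 1 = 5 + 26 - 1 = 30

30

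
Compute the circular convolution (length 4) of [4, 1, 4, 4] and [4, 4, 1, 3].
Use y[k] = Σ_j u[j]·v[(k-j) mod 4]. y[0] = 4×4 + 1×3 + 4×1 + 4×4 = 39; y[1] = 4×4 + 1×4 + 4×3 + 4×1 = 36; y[2] = 4×1 + 1×4 + 4×4 + 4×3 = 36; y[3] = 4×3 + 1×1 + 4×4 + 4×4 = 45. Result: [39, 36, 36, 45]

[39, 36, 36, 45]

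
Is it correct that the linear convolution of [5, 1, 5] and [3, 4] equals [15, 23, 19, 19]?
Recompute linear convolution of [5, 1, 5] and [3, 4]: y[0] = 5×3 = 15; y[1] = 5×4 + 1×3 = 23; y[2] = 1×4 + 5×3 = 19; y[3] = 5×4 = 20 → [15, 23, 19, 20]. Compare to given [15, 23, 19, 19]: they differ at index 3: given 19, correct 20, so answer: No

No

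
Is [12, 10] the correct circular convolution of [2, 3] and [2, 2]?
Recompute circular convolution of [2, 3] and [2, 2]: y[0] = 2×2 + 3×2 = 10; y[1] = 2×2 + 3×2 = 10 → [10, 10]. Compare to given [12, 10]: they differ at index 0: given 12, correct 10, so answer: No

No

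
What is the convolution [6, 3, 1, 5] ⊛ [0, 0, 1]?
y[0] = 6×0 = 0; y[1] = 6×0 + 3×0 = 0; y[2] = 6×1 + 3×0 + 1×0 = 6; y[3] = 3×1 + 1×0 + 5×0 = 3; y[4] = 1×1 + 5×0 = 1; y[5] = 5×1 = 5

[0, 0, 6, 3, 1, 5]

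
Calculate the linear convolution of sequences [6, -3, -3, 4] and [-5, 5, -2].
y[0] = 6×-5 = -30; y[1] = 6×5 + -3×-5 = 45; y[2] = 6×-2 + -3×5 + -3×-5 = -12; y[3] = -3×-2 + -3×5 + 4×-5 = -29; y[4] = -3×-2 + 4×5 = 26; y[5] = 4×-2 = -8

[-30, 45, -12, -29, 26, -8]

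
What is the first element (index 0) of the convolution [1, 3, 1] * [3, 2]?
Use y[k] = Σ_i a[i]·b[k-i] at k=0. y[0] = 1×3 = 3

3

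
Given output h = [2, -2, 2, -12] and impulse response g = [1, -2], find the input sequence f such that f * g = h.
Deconvolve h=[2, -2, 2, -12] by g=[1, -2]. Since g[0]=1, solve forward: f[0] = h[0] / 1 = 2; f[1] = (h[1] - 2×-2) / 1 = 2; f[2] = (h[2] - 2×-2) / 1 = 6. So f = [2, 2, 6]. Check by forward convolution: h[0] = 2×1 = 2; h[1] = 2×-2 + 2×1 = -2; h[2] = 2×-2 + 6×1 = 2; h[3] = 6×-2 = -12

[2, 2, 6]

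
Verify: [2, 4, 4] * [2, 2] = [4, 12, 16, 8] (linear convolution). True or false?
Recompute linear convolution of [2, 4, 4] and [2, 2]: y[0] = 2×2 = 4; y[1] = 2×2 + 4×2 = 12; y[2] = 4×2 + 4×2 = 16; y[3] = 4×2 = 8 → [4, 12, 16, 8]. Given [4, 12, 16, 8] matches, so answer: Yes

Yes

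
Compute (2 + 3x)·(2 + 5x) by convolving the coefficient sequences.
Ascending coefficients: a = [2, 3], b = [2, 5]. c[0] = 2×2 = 4; c[1] = 2×5 + 3×2 = 16; c[2] = 3×5 = 15. Result coefficients: [4, 16, 15] → 4 + 16x + 15x^2

4 + 16x + 15x^2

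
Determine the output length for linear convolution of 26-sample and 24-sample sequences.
Linear/full convolution length: m + n - 1 = 26 + 24 - 1 = 49

49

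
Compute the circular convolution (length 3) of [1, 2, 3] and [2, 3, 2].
Use y[k] = Σ_j x[j]·h[(k-j) mod 3]. y[0] = 1×2 + 2×2 + 3×3 = 15; y[1] = 1×3 + 2×2 + 3×2 = 13; y[2] = 1×2 + 2×3 + 3×2 = 14. Result: [15, 13, 14]

[15, 13, 14]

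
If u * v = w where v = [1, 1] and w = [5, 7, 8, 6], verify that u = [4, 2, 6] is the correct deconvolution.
Forward-compute [4, 2, 6] * [1, 1]: w[0] = 4×1 = 4; w[1] = 4×1 + 2×1 = 6; w[2] = 2×1 + 6×1 = 8; w[3] = 6×1 = 6 → [4, 6, 8, 6]. Does not match given w = [5, 7, 8, 6].

Not verified. [4, 2, 6] * [1, 1] = [4, 6, 8, 6], which differs from [5, 7, 8, 6] at index 0.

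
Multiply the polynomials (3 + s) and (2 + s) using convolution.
Ascending coefficients: a = [3, 1], b = [2, 1]. c[0] = 3×2 = 6; c[1] = 3×1 + 1×2 = 5; c[2] = 1×1 = 1. Result coefficients: [6, 5, 1] → 6 + 5s + s^2

6 + 5s + s^2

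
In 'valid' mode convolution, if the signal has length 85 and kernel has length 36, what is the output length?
'Valid' mode counts only positions where the kernel fully overlaps the signal: m - n + 1 = 85 - 36 + 1 = 50

50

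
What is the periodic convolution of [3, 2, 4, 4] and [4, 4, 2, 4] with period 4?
Use y[k] = Σ_j a[j]·b[(k-j) mod 4]. y[0] = 3×4 + 2×4 + 4×2 + 4×4 = 44; y[1] = 3×4 + 2×4 + 4×4 + 4×2 = 44; y[2] = 3×2 + 2×4 + 4×4 + 4×4 = 46; y[3] = 3×4 + 2×2 + 4×4 + 4×4 = 48. Result: [44, 44, 46, 48]

[44, 44, 46, 48]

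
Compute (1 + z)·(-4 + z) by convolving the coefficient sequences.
Ascending coefficients: a = [1, 1], b = [-4, 1]. c[0] = 1×-4 = -4; c[1] = 1×1 + 1×-4 = -3; c[2] = 1×1 = 1. Result coefficients: [-4, -3, 1] → -4 - 3z + z^2

-4 - 3z + z^2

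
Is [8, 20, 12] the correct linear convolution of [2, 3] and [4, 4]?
Recompute linear convolution of [2, 3] and [4, 4]: y[0] = 2×4 = 8; y[1] = 2×4 + 3×4 = 20; y[2] = 3×4 = 12 → [8, 20, 12]. Given [8, 20, 12] matches, so answer: Yes

Yes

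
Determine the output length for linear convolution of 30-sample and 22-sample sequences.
Linear/full convolution length: m + n - 1 = 30 + 22 - 1 = 51

51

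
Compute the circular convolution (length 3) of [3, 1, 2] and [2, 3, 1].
Use y[k] = Σ_j u[j]·v[(k-j) mod 3]. y[0] = 3×2 + 1×1 + 2×3 = 13; y[1] = 3×3 + 1×2 + 2×1 = 13; y[2] = 3×1 + 1×3 + 2×2 = 10. Result: [13, 13, 10]

[13, 13, 10]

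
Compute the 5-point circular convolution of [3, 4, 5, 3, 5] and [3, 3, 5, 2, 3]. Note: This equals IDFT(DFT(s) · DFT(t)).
Either evaluate y[k] = Σ_j s[j]·t[(k-j) mod 5] directly, or use IDFT(DFT(s) · DFT(t)). y[0] = 3×3 + 4×3 + 5×2 + 3×5 + 5×3 = 61; y[1] = 3×3 + 4×3 + 5×3 + 3×2 + 5×5 = 67; y[2] = 3×5 + 4×3 + 5×3 + 3×3 + 5×2 = 61; y[3] = 3×2 + 4×5 + 5×3 + 3×3 + 5×3 = 65; y[4] = 3×3 + 4×2 + 5×5 + 3×3 + 5×3 = 66. Result: [61, 67, 61, 65, 66]

[61, 67, 61, 65, 66]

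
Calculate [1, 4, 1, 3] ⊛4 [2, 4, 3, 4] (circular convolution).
Use y[k] = Σ_j u[j]·v[(k-j) mod 4]. y[0] = 1×2 + 4×4 + 1×3 + 3×4 = 33; y[1] = 1×4 + 4×2 + 1×4 + 3×3 = 25; y[2] = 1×3 + 4×4 + 1×2 + 3×4 = 33; y[3] = 1×4 + 4×3 + 1×4 + 3×2 = 26. Result: [33, 25, 33, 26]

[33, 25, 33, 26]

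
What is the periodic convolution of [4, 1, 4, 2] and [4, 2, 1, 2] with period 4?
Use y[k] = Σ_j a[j]·b[(k-j) mod 4]. y[0] = 4×4 + 1×2 + 4×1 + 2×2 = 26; y[1] = 4×2 + 1×4 + 4×2 + 2×1 = 22; y[2] = 4×1 + 1×2 + 4×4 + 2×2 = 26; y[3] = 4×2 + 1×1 + 4×2 + 2×4 = 25. Result: [26, 22, 26, 25]

[26, 22, 26, 25]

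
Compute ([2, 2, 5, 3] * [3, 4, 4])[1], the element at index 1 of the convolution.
Use y[k] = Σ_i a[i]·b[k-i] at k=1. y[1] = 2×4 + 2×3 = 14

14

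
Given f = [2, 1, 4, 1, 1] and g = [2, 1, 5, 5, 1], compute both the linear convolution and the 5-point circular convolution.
Linear: y_lin[0] = 2×2 = 4; y_lin[1] = 2×1 + 1×2 = 4; y_lin[2] = 2×5 + 1×1 + 4×2 = 19; y_lin[3] = 2×5 + 1×5 + 4×1 + 1×2 = 21; y_lin[4] = 2×1 + 1×5 + 4×5 + 1×1 + 1×2 = 30; y_lin[5] = 1×1 + 4×5 + 1×5 + 1×1 = 27; y_lin[6] = 4×1 + 1×5 + 1×5 = 14; y_lin[7] = 1×1 + 1×5 = 6; y_lin[8] = 1×1 = 1 → [4, 4, 19, 21, 30, 27, 14, 6, 1]. Circular (length 5): y[0] = 2×2 + 1×1 + 4×5 + 1×5 + 1×1 = 31; y[1] = 2×1 + 1×2 + 4×1 + 1×5 + 1×5 = 18; y[2] = 2×5 + 1×1 + 4×2 + 1×1 + 1×5 = 25; y[3] = 2×5 + 1×5 + 4×1 + 1×2 + 1×1 = 22; y[4] = 2×1 + 1×5 + 4×5 + 1×1 + 1×2 = 30 → [31, 18, 25, 22, 30]

Linear: [4, 4, 19, 21, 30, 27, 14, 6, 1], Circular: [31, 18, 25, 22, 30]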